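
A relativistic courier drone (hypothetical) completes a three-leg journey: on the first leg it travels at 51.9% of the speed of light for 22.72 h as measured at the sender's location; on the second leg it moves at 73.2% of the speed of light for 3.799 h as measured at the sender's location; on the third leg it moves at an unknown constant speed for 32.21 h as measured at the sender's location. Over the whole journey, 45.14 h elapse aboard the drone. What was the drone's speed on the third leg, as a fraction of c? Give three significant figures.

Leg 1: β = 0.519; γ = 1/√(1 − 0.519²) = 1/√0.7306 = 1.170; τ_1 = 22.72/1.170 = 19.42 h.
Leg 2: β = 0.732; γ = 1/√(1 − 0.732²) = 1/√0.4642 = 1.468; τ_2 = 3.799/1.468 = 2.588 h.
Leg 3: speed unknown; τ_3 = 32.21/γ_3.
Total proper time: 19.42 + 2.588 + τ_3 = 45.14, so τ_3 = 45.14 − 22.01 = 23.13 h.
γ_3 = 32.21/23.13 = 1.392; β = √(1 − 1/γ²) = √0.4843.

β = 0.696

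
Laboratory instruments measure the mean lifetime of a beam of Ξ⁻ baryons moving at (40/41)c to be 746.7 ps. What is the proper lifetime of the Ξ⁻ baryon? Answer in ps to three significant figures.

γ = 1/√(1 − (40/41)²) = 41/9 ≈ 4.556
The lab-frame lifetime is the dilated interval; the proper lifetime is τ₀ = Δt/γ = 746.7/4.556 ps.

τ₀ = 164 ps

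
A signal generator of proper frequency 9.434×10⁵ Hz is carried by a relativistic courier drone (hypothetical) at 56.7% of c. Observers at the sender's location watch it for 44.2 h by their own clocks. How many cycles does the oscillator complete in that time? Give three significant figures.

N = 1.24×10¹¹

β = 0.567; γ = 1/√(1 − 0.567²) = 1/√0.6785 = 1.214
During 44.2 h of lab time, the oscillator's proper time advances by τ = Δt/γ = 44.2/1.214 = 36.41 h = 1.311×10⁵ s.
N = f × τ = 9.434×10⁵ × 1.311×10⁵ = 1.237×10¹¹.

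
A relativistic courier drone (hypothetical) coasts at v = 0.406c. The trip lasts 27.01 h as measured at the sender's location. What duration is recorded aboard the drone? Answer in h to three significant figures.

τ = 24.7 h

γ = 1/√(1 − 0.406²) = 1/√0.8352 = 1.094
The interval measured at the sender's location is the dilated one; the clock aboard the drone measures the proper time τ = Δt/γ = 27.01/1.094 h.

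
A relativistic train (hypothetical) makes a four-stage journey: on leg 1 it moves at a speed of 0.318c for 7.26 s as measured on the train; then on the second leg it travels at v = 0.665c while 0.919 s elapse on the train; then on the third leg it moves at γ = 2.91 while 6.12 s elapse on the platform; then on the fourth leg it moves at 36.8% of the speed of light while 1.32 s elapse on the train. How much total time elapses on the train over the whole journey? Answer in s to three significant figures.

Leg 1: 7.26 s is already measured on the train.
Leg 2: 0.919 s is already measured on the train.
Leg 3: γ = 2.91; τ_3 = 6.12/2.910 = 2.103 s.
Leg 4: 1.32 s is already measured on the train.
Total: 7.260 + 0.9190 + 2.103 + 1.320 s.

τ = 11.6 s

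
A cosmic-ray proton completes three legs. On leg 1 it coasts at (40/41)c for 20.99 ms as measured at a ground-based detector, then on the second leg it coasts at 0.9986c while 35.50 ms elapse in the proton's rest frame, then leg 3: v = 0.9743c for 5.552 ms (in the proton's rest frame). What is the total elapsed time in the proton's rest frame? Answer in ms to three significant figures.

Leg 1: γ = 1/√(1 − (40/41)²) = 41/9 ≈ 4.556; τ_1 = 20.99/4.556 = 4.608 ms.
Leg 2: 35.50 ms is already measured in the proton's rest frame.
Leg 3: 5.552 ms is already measured in the proton's rest frame.
Total: 4.608 + 35.50 + 5.552 ms.

τ = 45.7 ms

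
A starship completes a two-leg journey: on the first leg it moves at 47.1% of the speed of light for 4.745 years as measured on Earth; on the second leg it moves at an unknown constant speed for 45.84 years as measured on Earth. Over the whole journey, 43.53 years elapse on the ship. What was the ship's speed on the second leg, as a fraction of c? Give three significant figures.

Leg 1: β = 0.471; γ = 1/√(1 − 0.471²) = 1/√0.7782 = 1.134; τ_1 = 4.745/1.134 = 4.186 years.
Leg 2: speed unknown; τ_2 = 45.84/γ_2.
Total proper time: 4.186 + τ_2 = 43.53, so τ_2 = 43.53 − 4.186 = 39.34 years.
γ_2 = 45.84/39.34 = 1.165; β = √(1 − 1/γ²) = √0.2633.

β = 0.513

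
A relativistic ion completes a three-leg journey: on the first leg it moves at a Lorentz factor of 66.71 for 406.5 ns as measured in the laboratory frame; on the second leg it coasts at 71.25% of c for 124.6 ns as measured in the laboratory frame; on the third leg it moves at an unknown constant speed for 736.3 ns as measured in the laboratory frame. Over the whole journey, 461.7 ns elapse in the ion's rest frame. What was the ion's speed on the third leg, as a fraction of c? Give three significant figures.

β = 0.866

Leg 1: γ = 66.71; τ_1 = 406.5/66.71 = 6.094 ns.
Leg 2: β = 0.7125; γ = 1/√(1 − 0.7125²) = 1/√0.4923 = 1.425; τ_2 = 124.6/1.425 = 87.43 ns.
Leg 3: speed unknown; τ_3 = 736.3/γ_3.
Total proper time: 6.094 + 87.43 + τ_3 = 461.7, so τ_3 = 461.7 − 93.52 = 368.2 ns.
γ_3 = 736.3/368.2 = 2.000; β = √(1 − 1/γ²) = √0.7500.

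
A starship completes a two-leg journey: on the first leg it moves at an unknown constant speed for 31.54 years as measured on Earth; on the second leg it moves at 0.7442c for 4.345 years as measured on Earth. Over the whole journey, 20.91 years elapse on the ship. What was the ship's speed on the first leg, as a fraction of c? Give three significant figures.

β = 0.821

Leg 1: speed unknown; τ_1 = 31.54/γ_1.
Leg 2: γ = 1/√(1 − 0.7442²) = 1/√0.4462 = 1.497; τ_2 = 4.345/1.497 = 2.902 years.
Total proper time: τ_1 + 2.902 = 20.91, so τ_1 = 20.91 − 2.902 = 18.01 years.
γ_1 = 31.54/18.01 = 1.751; β = √(1 − 1/γ²) = √0.6740.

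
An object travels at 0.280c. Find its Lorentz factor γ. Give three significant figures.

γ = 1/√(1 − 0.280²) = 25/24 ≈ 1.042

γ = 1.04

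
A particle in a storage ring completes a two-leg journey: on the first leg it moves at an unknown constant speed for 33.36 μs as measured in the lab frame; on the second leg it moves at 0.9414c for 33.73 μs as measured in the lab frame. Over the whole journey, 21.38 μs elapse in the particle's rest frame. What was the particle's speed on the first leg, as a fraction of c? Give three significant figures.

β = 0.954

Leg 1: speed unknown; τ_1 = 33.36/γ_1.
Leg 2: γ = 1/√(1 − 0.9414²) = 1/√0.1138 = 2.965; τ_2 = 33.73/2.965 = 11.38 μs.
Total proper time: τ_1 + 11.38 = 21.38, so τ_1 = 21.38 − 11.38 = 10.00 μs.
γ_1 = 33.36/10.00 = 3.335; β = √(1 − 1/γ²) = √0.9101.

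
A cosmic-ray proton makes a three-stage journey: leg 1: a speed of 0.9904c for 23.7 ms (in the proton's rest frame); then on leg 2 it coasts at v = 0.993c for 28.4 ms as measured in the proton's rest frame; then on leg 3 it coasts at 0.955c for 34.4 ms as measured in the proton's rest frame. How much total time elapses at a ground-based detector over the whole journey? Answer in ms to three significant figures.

Δt = 528 ms

Leg 1: γ = 1/√(1 − 0.9904²) = 1/√0.01911 = 7.234; Δt_1 = 7.234 × 23.7 = 171.5 ms.
Leg 2: γ = 1/√(1 − 0.993²) = 1/√0.01395 = 8.466; Δt_2 = 8.466 × 28.4 = 240.4 ms.
Leg 3: γ = 1/√(1 − 0.955²) = 1/√0.08798 = 3.371; Δt_3 = 3.371 × 34.4 = 116.0 ms.
Total: 171.5 + 240.4 + 116.0 ms.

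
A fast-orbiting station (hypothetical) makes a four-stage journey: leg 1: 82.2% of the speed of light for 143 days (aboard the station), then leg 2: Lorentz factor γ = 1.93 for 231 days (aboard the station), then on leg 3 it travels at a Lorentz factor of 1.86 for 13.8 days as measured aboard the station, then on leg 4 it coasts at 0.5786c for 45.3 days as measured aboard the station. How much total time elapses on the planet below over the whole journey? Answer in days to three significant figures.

Δt = 778 days

Leg 1: β = 0.822; γ = 1/√(1 − 0.822²) = 1/√0.3243 = 1.756; Δt_1 = 1.756 × 143 = 251.1 days.
Leg 2: γ = 1.93; Δt_2 = 1.930 × 231 = 445.8 days.
Leg 3: γ = 1.86; Δt_3 = 1.860 × 13.8 = 25.67 days.
Leg 4: γ = 1/√(1 − 0.5786²) = 1/√0.6652 = 1.226; Δt_4 = 1.226 × 45.3 = 55.54 days.
Total: 251.1 + 445.8 + 25.67 + 55.54 days.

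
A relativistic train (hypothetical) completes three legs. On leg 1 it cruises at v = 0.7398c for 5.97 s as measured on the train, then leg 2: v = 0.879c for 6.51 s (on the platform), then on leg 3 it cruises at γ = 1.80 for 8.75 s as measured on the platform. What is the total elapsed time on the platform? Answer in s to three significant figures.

Δt = 24.1 s

Leg 1: γ = 1/√(1 − 0.7398²) = 1/√0.4527 = 1.486; Δt_1 = 1.486 × 5.97 = 8.873 s.
Leg 2: 6.51 s is already measured on the platform.
Leg 3: 8.75 s is already measured on the platform.
Total: 8.873 + 6.510 + 8.750 s.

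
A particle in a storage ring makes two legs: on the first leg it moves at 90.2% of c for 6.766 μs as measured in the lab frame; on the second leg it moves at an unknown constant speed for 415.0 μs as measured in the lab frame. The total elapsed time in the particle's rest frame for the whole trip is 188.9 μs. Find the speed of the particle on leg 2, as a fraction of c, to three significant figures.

β = 0.894

Leg 1: β = 0.902; γ = 1/√(1 − 0.902²) = 1/√0.1864 = 2.316; τ_1 = 6.766/2.316 = 2.921 μs.
Leg 2: speed unknown; τ_2 = 415.0/γ_2.
Total proper time: 2.921 + τ_2 = 188.9, so τ_2 = 188.9 − 2.921 = 186.0 μs.
γ_2 = 415.0/186.0 = 2.231; β = √(1 − 1/γ²) = √0.7992.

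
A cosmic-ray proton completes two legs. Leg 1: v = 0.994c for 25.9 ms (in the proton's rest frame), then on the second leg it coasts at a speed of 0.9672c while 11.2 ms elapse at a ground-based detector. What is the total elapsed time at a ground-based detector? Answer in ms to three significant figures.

Leg 1: γ = 1/√(1 − 0.994²) = 1/√0.01196 = 9.142; Δt_1 = 9.142 × 25.9 = 236.8 ms.
Leg 2: 11.2 ms is already measured at a ground-based detector.
Total: 236.8 + 11.20 ms.

Δt = 248 ms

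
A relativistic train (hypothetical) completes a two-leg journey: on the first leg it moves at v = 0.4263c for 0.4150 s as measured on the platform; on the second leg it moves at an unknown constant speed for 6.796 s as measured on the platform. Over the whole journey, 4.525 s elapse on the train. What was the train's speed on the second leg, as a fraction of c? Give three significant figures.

β = 0.792

Leg 1: γ = 1/√(1 − 0.4263²) = 1/√0.8183 = 1.105; τ_1 = 0.4150/1.105 = 0.3754 s.
Leg 2: speed unknown; τ_2 = 6.796/γ_2.
Total proper time: 0.3754 + τ_2 = 4.525, so τ_2 = 4.525 − 0.3754 = 4.150 s.
γ_2 = 6.796/4.150 = 1.638; β = √(1 − 1/γ²) = √0.6272.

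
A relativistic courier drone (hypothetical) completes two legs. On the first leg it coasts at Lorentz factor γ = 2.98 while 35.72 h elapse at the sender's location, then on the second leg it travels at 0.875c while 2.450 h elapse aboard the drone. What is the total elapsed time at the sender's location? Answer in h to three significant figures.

Δt = 40.8 h

Leg 1: 35.72 h is already measured at the sender's location.
Leg 2: γ = 1/√(1 − 0.875²) = 1/√0.2344 = 2.066; Δt_2 = 2.066 × 2.450 = 5.061 h.
Total: 35.72 + 5.061 h.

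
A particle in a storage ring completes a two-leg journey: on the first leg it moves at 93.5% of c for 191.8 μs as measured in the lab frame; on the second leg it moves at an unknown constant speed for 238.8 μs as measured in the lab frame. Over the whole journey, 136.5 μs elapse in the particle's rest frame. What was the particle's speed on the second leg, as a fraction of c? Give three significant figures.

β = 0.958

Leg 1: β = 0.935; γ = 1/√(1 − 0.935²) = 1/√0.1258 = 2.820; τ_1 = 191.8/2.820 = 68.02 μs.
Leg 2: speed unknown; τ_2 = 238.8/γ_2.
Total proper time: 68.02 + τ_2 = 136.5, so τ_2 = 136.5 − 68.02 = 68.48 μs.
γ_2 = 238.8/68.48 = 3.487; β = √(1 − 1/γ²) = √0.9178.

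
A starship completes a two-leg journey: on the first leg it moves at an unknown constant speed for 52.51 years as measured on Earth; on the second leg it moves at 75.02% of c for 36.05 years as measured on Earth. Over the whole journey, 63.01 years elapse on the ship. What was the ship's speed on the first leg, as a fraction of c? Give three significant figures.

Leg 1: speed unknown; τ_1 = 52.51/γ_1.
Leg 2: β = 0.7502; γ = 1/√(1 − 0.7502²) = 1/√0.4372 = 1.512; τ_2 = 36.05/1.512 = 23.84 years.
Total proper time: τ_1 + 23.84 = 63.01, so τ_1 = 63.01 − 23.84 = 39.17 years.
γ_1 = 52.51/39.17 = 1.340; β = √(1 − 1/γ²) = √0.4435.

β = 0.666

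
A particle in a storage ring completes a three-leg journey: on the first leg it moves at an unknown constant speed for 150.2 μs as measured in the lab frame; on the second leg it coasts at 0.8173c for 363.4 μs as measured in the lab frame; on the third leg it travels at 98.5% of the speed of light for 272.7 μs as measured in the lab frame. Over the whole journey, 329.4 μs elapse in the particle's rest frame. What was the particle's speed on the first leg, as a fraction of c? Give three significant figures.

β = 0.874

Leg 1: speed unknown; τ_1 = 150.2/γ_1.
Leg 2: γ = 1/√(1 − 0.8173²) = 1/√0.3320 = 1.735; τ_2 = 363.4/1.735 = 209.4 μs.
Leg 3: β = 0.985; γ = 1/√(1 − 0.985²) = 1/√0.02977 = 5.795; τ_3 = 272.7/5.795 = 47.06 μs.
Total proper time: τ_1 + 209.4 + 47.06 = 329.4, so τ_1 = 329.4 − 256.5 = 72.95 μs.
γ_1 = 150.2/72.95 = 2.059; β = √(1 − 1/γ²) = √0.7641.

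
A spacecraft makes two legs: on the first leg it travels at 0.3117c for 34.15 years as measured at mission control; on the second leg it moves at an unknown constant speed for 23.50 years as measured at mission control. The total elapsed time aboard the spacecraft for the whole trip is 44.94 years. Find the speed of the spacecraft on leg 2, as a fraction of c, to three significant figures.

Leg 1: γ = 1/√(1 − 0.3117²) = 1/√0.9028 = 1.052; τ_1 = 34.15/1.052 = 32.45 years.
Leg 2: speed unknown; τ_2 = 23.50/γ_2.
Total proper time: 32.45 + τ_2 = 44.94, so τ_2 = 44.94 − 32.45 = 12.49 years.
γ_2 = 23.50/12.49 = 1.881; β = √(1 − 1/γ²) = √0.7175.

β = 0.847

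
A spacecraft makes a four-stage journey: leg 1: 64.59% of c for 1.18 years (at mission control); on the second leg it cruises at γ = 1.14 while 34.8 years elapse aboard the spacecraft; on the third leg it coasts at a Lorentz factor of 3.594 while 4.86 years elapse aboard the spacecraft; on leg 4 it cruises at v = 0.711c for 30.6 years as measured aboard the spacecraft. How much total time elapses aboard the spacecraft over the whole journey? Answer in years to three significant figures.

τ = 71.2 years

Leg 1: β = 0.6459; γ = 1/√(1 − 0.6459²) = 1/√0.5828 = 1.310; τ_1 = 1.18/1.310 = 0.9008 years.
Leg 2: 34.8 years is already measured aboard the spacecraft.
Leg 3: 4.86 years is already measured aboard the spacecraft.
Leg 4: 30.6 years is already measured aboard the spacecraft.
Total: 0.9008 + 34.80 + 4.860 + 30.60 years.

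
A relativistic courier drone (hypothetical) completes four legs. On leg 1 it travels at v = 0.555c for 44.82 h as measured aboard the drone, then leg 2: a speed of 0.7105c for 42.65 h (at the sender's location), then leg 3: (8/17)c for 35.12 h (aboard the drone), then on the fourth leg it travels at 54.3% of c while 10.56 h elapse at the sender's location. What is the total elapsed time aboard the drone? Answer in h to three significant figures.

Leg 1: 44.82 h is already measured aboard the drone.
Leg 2: γ = 1/√(1 − 0.7105²) = 1/√0.4952 = 1.421; τ_2 = 42.65/1.421 = 30.01 h.
Leg 3: 35.12 h is already measured aboard the drone.
Leg 4: β = 0.543; γ = 1/√(1 − 0.543²) = 1/√0.7052 = 1.191; τ_4 = 10.56/1.191 = 8.868 h.
Total: 44.82 + 30.01 + 35.12 + 8.868 h.

τ = 119 h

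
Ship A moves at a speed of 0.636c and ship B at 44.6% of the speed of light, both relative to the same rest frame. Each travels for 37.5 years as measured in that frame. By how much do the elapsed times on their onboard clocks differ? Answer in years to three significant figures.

|τ_A − τ_B| = 4.63 years

A: γ = 1/√(1 − 0.636²) = 1/√0.5955 = 1.296; τ_A = 37.5/1.296 = 28.94 years.
B: β = 0.446; γ = 1/√(1 − 0.446²) = 1/√0.8011 = 1.117; τ_B = 37.5/1.117 = 33.56 years.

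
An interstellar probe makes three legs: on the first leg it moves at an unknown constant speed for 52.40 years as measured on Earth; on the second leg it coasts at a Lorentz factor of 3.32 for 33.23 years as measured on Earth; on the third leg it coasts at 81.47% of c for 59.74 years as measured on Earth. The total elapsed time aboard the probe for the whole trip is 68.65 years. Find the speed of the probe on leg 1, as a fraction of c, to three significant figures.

Leg 1: speed unknown; τ_1 = 52.40/γ_1.
Leg 2: γ = 3.32; τ_2 = 33.23/3.320 = 10.01 years.
Leg 3: β = 0.8147; γ = 1/√(1 − 0.8147²) = 1/√0.3363 = 1.724; τ_3 = 59.74/1.724 = 34.64 years.
Total proper time: τ_1 + 10.01 + 34.64 = 68.65, so τ_1 = 68.65 − 44.65 = 24.00 years.
γ_1 = 52.40/24.00 = 2.183; β = √(1 − 1/γ²) = √0.7902.

β = 0.889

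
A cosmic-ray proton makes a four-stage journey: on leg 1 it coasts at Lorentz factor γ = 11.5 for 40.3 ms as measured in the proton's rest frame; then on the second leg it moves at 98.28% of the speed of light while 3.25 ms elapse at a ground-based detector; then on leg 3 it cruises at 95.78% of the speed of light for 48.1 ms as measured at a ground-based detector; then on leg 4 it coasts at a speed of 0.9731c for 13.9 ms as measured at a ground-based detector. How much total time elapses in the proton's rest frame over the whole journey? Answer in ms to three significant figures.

Leg 1: 40.3 ms is already measured in the proton's rest frame.
Leg 2: β = 0.9828; γ = 1/√(1 − 0.9828²) = 1/√0.03410 = 5.415; τ_2 = 3.25/5.415 = 0.6002 ms.
Leg 3: β = 0.9578; γ = 1/√(1 − 0.9578²) = 1/√0.08262 = 3.479; τ_3 = 48.1/3.479 = 13.83 ms.
Leg 4: γ = 1/√(1 − 0.9731²) = 1/√0.05308 = 4.341; τ_4 = 13.9/4.341 = 3.202 ms.
Total: 40.30 + 0.6002 + 13.83 + 3.202 ms.

τ = 57.9 ms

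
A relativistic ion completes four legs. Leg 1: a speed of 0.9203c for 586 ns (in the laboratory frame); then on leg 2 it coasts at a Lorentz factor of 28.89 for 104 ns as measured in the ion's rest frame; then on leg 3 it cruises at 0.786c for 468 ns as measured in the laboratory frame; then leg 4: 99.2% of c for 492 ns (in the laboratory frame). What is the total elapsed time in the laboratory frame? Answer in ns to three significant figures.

Leg 1: 586 ns is already measured in the laboratory frame.
Leg 2: γ = 28.89; Δt_2 = 28.89 × 104 = 3005 ns.
Leg 3: 468 ns is already measured in the laboratory frame.
Leg 4: 492 ns is already measured in the laboratory frame.
Total: 586.0 + 3005 + 468.0 + 492.0 ns.

Δt = 4550 ns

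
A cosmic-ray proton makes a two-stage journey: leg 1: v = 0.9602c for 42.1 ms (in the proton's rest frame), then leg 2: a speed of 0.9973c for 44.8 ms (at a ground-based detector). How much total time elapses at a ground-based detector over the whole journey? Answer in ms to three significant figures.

Δt = 196 ms

Leg 1: γ = 1/√(1 − 0.9602²) = 1/√0.07802 = 3.580; Δt_1 = 3.580 × 42.1 = 150.7 ms.
Leg 2: 44.8 ms is already measured at a ground-based detector.
Total: 150.7 + 44.80 ms.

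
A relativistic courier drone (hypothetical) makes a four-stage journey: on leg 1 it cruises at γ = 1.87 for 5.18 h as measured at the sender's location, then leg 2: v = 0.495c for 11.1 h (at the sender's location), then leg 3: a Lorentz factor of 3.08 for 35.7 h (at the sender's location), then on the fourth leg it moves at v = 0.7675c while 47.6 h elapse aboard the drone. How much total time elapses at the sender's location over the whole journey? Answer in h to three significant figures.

Leg 1: 5.18 h is already measured at the sender's location.
Leg 2: 11.1 h is already measured at the sender's location.
Leg 3: 35.7 h is already measured at the sender's location.
Leg 4: γ = 1/√(1 − 0.7675²) = 1/√0.4109 = 1.560; Δt_4 = 1.560 × 47.6 = 74.25 h.
Total: 5.180 + 11.10 + 35.70 + 74.25 h.

Δt = 126 h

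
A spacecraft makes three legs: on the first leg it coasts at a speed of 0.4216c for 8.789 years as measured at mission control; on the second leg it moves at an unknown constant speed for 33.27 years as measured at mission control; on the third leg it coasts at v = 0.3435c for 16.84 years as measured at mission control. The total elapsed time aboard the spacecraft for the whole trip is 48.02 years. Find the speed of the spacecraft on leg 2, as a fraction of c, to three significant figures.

β = 0.685

Leg 1: γ = 1/√(1 − 0.4216²) = 1/√0.8223 = 1.103; τ_1 = 8.789/1.103 = 7.970 years.
Leg 2: speed unknown; τ_2 = 33.27/γ_2.
Leg 3: γ = 1/√(1 − 0.3435²) = 1/√0.8820 = 1.065; τ_3 = 16.84/1.065 = 15.82 years.
Total proper time: 7.970 + τ_2 + 15.82 = 48.02, so τ_2 = 48.02 − 23.79 = 24.23 years.
γ_2 = 33.27/24.23 = 1.373; β = √(1 − 1/γ²) = √0.4694.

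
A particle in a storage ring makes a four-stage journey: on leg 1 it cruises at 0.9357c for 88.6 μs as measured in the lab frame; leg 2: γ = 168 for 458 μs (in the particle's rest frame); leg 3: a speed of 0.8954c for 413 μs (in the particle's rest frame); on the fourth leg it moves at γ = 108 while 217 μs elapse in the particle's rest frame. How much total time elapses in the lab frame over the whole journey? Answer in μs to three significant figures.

Leg 1: 88.6 μs is already measured in the lab frame.
Leg 2: γ = 168; Δt_2 = 168.0 × 458 = 7.694×10⁴ μs.
Leg 3: γ = 1/√(1 − 0.8954²) = 1/√0.1983 = 2.246; Δt_3 = 2.246 × 413 = 927.5 μs.
Leg 4: γ = 108; Δt_4 = 108.0 × 217 = 2.344×10⁴ μs.
Total: 88.60 + 7.694×10⁴ + 927.5 + 2.344×10⁴ μs.

Δt = 1.01×10⁵ μs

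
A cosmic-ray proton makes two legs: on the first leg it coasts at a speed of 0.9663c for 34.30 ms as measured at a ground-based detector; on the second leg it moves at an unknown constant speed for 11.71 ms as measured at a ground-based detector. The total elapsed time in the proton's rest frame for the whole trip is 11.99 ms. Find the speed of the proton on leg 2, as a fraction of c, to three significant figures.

Leg 1: γ = 1/√(1 − 0.9663²) = 1/√0.06626 = 3.885; τ_1 = 34.30/3.885 = 8.829 ms.
Leg 2: speed unknown; τ_2 = 11.71/γ_2.
Total proper time: 8.829 + τ_2 = 11.99, so τ_2 = 11.99 − 8.829 = 3.161 ms.
γ_2 = 11.71/3.161 = 3.705; β = √(1 − 1/γ²) = √0.9272.

β = 0.963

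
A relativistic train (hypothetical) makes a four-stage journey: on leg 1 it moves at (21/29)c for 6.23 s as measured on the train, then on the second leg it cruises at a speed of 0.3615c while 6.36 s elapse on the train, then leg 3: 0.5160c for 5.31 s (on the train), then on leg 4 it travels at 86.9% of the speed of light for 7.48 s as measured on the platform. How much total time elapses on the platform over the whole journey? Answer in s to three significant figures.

Leg 1: γ = 1/√(1 − (21/29)²) = 29/20 = 1.450; Δt_1 = 1.450 × 6.23 = 9.034 s.
Leg 2: γ = 1/√(1 − 0.3615²) = 1/√0.8693 = 1.073; Δt_2 = 1.073 × 6.36 = 6.821 s.
Leg 3: γ = 1/√(1 − 0.5160²) = 1/√0.7337 = 1.167; Δt_3 = 1.167 × 5.31 = 6.199 s.
Leg 4: 7.48 s is already measured on the platform.
Total: 9.034 + 6.821 + 6.199 + 7.480 s.

Δt = 29.5 s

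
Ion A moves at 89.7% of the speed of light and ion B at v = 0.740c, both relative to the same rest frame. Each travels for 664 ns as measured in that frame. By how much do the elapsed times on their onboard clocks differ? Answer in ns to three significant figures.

|τ_A − τ_B| = 153 ns

A: β = 0.897; γ = 1/√(1 − 0.897²) = 1/√0.1954 = 2.262; τ_A = 664/2.262 = 293.5 ns.
B: γ = 1/√(1 − 0.740²) = 1/√0.4524 = 1.487; τ_B = 664/1.487 = 446.6 ns.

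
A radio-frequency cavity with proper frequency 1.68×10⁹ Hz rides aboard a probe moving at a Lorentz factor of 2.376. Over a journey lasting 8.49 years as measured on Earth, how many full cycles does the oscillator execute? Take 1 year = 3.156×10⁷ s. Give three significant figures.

γ = 2.376
The oscillator's own cycle count is N = f × τ where τ is the proper time aboard the probe. τ = Δt/γ = 8.49/2.376 = 3.573 years = 1.128×10⁸ s.
N = 1.68×10⁹ × 1.128×10⁸ = 1.895×10¹⁷.

N = 1.89×10¹⁷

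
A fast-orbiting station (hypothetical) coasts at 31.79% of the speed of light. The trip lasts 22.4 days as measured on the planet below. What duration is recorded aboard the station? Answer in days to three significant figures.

β = 0.3179; γ = 1/√(1 − 0.3179²) = 1/√0.8989 = 1.055
The interval measured on the planet below is the dilated one; the clock aboard the station measures the proper time τ = Δt/γ = 22.4/1.055 days.

τ = 21.2 days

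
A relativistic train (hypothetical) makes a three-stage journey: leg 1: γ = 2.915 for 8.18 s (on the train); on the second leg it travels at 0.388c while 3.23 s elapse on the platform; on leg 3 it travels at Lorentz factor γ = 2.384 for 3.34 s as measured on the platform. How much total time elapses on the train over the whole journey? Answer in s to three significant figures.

Leg 1: 8.18 s is already measured on the train.
Leg 2: γ = 1/√(1 − 0.388²) = 1/√0.8495 = 1.085; τ_2 = 3.23/1.085 = 2.977 s.
Leg 3: γ = 2.384; τ_3 = 3.34/2.384 = 1.401 s.
Total: 8.180 + 2.977 + 1.401 s.

τ = 12.6 s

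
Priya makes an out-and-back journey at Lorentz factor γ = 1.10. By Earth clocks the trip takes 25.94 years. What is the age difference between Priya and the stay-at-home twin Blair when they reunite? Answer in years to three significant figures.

Δt − τ = 2.36 years

γ = 1.10
Priya's elapsed proper time: τ = 25.94/1.100 = 23.58 years.
Age gap = Δt − τ = 25.94 − 23.58 years.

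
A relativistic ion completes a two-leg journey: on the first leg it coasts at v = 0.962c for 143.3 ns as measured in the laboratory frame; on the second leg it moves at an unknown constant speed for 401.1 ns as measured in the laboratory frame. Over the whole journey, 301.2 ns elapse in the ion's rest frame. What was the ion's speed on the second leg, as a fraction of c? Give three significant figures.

Leg 1: γ = 1/√(1 − 0.962²) = 1/√0.07456 = 3.662; τ_1 = 143.3/3.662 = 39.13 ns.
Leg 2: speed unknown; τ_2 = 401.1/γ_2.
Total proper time: 39.13 + τ_2 = 301.2, so τ_2 = 301.2 − 39.13 = 262.1 ns.
γ_2 = 401.1/262.1 = 1.530; β = √(1 − 1/γ²) = √0.5731.

β = 0.757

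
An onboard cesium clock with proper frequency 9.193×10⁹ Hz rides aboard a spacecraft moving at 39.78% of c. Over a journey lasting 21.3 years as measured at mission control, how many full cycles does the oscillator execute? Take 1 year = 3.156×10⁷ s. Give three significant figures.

β = 0.3978; γ = 1/√(1 − 0.3978²) = 1/√0.8418 = 1.090
The oscillator's own cycle count is N = f × τ where τ is the proper time aboard the spacecraft. τ = Δt/γ = 21.3/1.090 = 19.54 years = 6.168×10⁸ s.
N = 9.193×10⁹ × 6.168×10⁸ = 5.670×10¹⁸.

N = 5.67×10¹⁸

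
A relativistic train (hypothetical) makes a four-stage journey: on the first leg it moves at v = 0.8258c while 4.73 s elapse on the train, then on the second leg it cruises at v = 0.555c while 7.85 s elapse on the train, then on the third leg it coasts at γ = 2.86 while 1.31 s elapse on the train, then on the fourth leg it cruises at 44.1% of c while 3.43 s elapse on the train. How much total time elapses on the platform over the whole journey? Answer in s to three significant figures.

Leg 1: γ = 1/√(1 − 0.8258²) = 1/√0.3181 = 1.773; Δt_1 = 1.773 × 4.73 = 8.387 s.
Leg 2: γ = 1/√(1 − 0.555²) = 1/√0.6920 = 1.202; Δt_2 = 1.202 × 7.85 = 9.437 s.
Leg 3: γ = 2.86; Δt_3 = 2.860 × 1.31 = 3.747 s.
Leg 4: β = 0.441; γ = 1/√(1 − 0.441²) = 1/√0.8055 = 1.114; Δt_4 = 1.114 × 3.43 = 3.822 s.
Total: 8.387 + 9.437 + 3.747 + 3.822 s.

Δt = 25.4 s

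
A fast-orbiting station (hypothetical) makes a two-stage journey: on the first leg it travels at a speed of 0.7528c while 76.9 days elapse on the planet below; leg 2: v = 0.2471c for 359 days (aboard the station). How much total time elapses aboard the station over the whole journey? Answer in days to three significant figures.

Leg 1: γ = 1/√(1 − 0.7528²) = 1/√0.4333 = 1.519; τ_1 = 76.9/1.519 = 50.62 days.
Leg 2: 359 days is already measured aboard the station.
Total: 50.62 + 359.0 days.

τ = 410 days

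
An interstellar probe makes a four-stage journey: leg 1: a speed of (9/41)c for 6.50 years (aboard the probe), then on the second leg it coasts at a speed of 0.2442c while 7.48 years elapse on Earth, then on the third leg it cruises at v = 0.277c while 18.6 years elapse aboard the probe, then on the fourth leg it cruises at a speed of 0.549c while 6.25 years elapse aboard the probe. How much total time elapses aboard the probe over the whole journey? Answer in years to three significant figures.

τ = 38.6 years

Leg 1: 6.50 years is already measured aboard the probe.
Leg 2: γ = 1/√(1 − 0.2442²) = 1/√0.9404 = 1.031; τ_2 = 7.48/1.031 = 7.254 years.
Leg 3: 18.6 years is already measured aboard the probe.
Leg 4: 6.25 years is already measured aboard the probe.
Total: 6.500 + 7.254 + 18.60 + 6.250 years.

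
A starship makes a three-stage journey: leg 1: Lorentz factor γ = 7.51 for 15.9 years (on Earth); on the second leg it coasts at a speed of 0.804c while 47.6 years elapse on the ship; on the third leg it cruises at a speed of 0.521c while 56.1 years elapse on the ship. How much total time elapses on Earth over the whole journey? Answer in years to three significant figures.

Leg 1: 15.9 years is already measured on Earth.
Leg 2: γ = 1/√(1 − 0.804²) = 1/√0.3536 = 1.682; Δt_2 = 1.682 × 47.6 = 80.05 years.
Leg 3: γ = 1/√(1 − 0.521²) = 1/√0.7286 = 1.172; Δt_3 = 1.172 × 56.1 = 65.72 years.
Total: 15.90 + 80.05 + 65.72 years.

Δt = 162 years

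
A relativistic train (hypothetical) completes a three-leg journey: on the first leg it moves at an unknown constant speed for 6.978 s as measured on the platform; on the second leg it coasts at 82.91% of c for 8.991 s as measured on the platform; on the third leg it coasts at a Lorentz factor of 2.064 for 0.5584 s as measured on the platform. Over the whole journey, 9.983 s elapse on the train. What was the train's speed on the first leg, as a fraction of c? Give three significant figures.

β = 0.741

Leg 1: speed unknown; τ_1 = 6.978/γ_1.
Leg 2: β = 0.8291; γ = 1/√(1 − 0.8291²) = 1/√0.3126 = 1.789; τ_2 = 8.991/1.789 = 5.027 s.
Leg 3: γ = 2.064; τ_3 = 0.5584/2.064 = 0.2705 s.
Total proper time: τ_1 + 5.027 + 0.2705 = 9.983, so τ_1 = 9.983 − 5.297 = 4.686 s.
γ_1 = 6.978/4.686 = 1.489; β = √(1 − 1/γ²) = √0.5491.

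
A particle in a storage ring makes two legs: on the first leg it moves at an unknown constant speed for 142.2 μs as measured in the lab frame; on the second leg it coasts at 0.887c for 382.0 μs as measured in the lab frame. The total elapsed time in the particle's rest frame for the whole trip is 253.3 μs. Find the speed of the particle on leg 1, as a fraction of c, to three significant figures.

β = 0.841

Leg 1: speed unknown; τ_1 = 142.2/γ_1.
Leg 2: γ = 1/√(1 − 0.887²) = 1/√0.2132 = 2.166; τ_2 = 382.0/2.166 = 176.4 μs.
Total proper time: τ_1 + 176.4 = 253.3, so τ_1 = 253.3 − 176.4 = 76.90 μs.
γ_1 = 142.2/76.90 = 1.849; β = √(1 − 1/γ²) = √0.7075.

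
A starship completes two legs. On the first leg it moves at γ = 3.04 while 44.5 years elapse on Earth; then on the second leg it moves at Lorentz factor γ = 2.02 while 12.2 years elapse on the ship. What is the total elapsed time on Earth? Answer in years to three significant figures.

Δt = 69.1 years

Leg 1: 44.5 years is already measured on Earth.
Leg 2: γ = 2.02; Δt_2 = 2.020 × 12.2 = 24.64 years.
Total: 44.50 + 24.64 years.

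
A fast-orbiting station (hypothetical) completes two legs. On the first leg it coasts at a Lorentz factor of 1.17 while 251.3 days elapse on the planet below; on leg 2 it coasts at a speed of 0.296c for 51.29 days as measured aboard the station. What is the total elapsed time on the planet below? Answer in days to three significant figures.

Leg 1: 251.3 days is already measured on the planet below.
Leg 2: γ = 1/√(1 − 0.296²) = 1/√0.9124 = 1.047; Δt_2 = 1.047 × 51.29 = 53.70 days.
Total: 251.3 + 53.70 days.

Δt = 305 days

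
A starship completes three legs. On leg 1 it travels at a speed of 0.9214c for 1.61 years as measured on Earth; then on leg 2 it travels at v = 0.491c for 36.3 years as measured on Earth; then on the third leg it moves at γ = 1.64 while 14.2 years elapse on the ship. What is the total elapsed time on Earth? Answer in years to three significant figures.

Δt = 61.2 years

Leg 1: 1.61 years is already measured on Earth.
Leg 2: 36.3 years is already measured on Earth.
Leg 3: γ = 1.64; Δt_3 = 1.640 × 14.2 = 23.29 years.
Total: 1.610 + 36.30 + 23.29 years.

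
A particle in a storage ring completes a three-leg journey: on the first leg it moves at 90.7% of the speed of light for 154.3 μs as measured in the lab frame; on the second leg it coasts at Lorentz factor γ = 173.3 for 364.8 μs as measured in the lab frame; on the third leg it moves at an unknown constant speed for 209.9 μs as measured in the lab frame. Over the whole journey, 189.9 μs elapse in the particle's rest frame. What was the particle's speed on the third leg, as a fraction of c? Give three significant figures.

β = 0.811

Leg 1: β = 0.907; γ = 1/√(1 − 0.907²) = 1/√0.1774 = 2.375; τ_1 = 154.3/2.375 = 64.98 μs.
Leg 2: γ = 173.3; τ_2 = 364.8/173.3 = 2.105 μs.
Leg 3: speed unknown; τ_3 = 209.9/γ_3.
Total proper time: 64.98 + 2.105 + τ_3 = 189.9, so τ_3 = 189.9 − 67.09 = 122.8 μs.
γ_3 = 209.9/122.8 = 1.709; β = √(1 − 1/γ²) = √0.6576.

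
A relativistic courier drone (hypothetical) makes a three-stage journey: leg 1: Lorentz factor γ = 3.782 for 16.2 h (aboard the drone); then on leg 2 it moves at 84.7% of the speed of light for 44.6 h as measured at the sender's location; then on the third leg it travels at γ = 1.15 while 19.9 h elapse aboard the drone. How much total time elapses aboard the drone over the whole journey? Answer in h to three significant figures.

τ = 59.8 h

Leg 1: 16.2 h is already measured aboard the drone.
Leg 2: β = 0.847; γ = 1/√(1 − 0.847²) = 1/√0.2826 = 1.881; τ_2 = 44.6/1.881 = 23.71 h.
Leg 3: 19.9 h is already measured aboard the drone.
Total: 16.20 + 23.71 + 19.90 h.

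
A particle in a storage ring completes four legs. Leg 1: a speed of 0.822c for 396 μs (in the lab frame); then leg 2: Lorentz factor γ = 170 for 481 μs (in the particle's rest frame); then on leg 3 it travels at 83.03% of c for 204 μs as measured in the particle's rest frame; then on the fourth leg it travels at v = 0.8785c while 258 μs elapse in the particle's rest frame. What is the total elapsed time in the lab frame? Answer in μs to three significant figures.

Leg 1: 396 μs is already measured in the lab frame.
Leg 2: γ = 170; Δt_2 = 170.0 × 481 = 8.177×10⁴ μs.
Leg 3: β = 0.8303; γ = 1/√(1 − 0.8303²) = 1/√0.3106 = 1.794; Δt_3 = 1.794 × 204 = 366.0 μs.
Leg 4: γ = 1/√(1 − 0.8785²) = 1/√0.2282 = 2.093; Δt_4 = 2.093 × 258 = 540.0 μs.
Total: 396.0 + 8.177×10⁴ + 366.0 + 540.0 μs.

Δt = 8.31×10⁴ μs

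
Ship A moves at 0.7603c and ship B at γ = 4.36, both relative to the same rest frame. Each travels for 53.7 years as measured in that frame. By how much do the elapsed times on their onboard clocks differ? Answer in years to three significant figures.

|τ_A − τ_B| = 22.6 years

A: γ = 1/√(1 − 0.7603²) = 1/√0.4219 = 1.539; τ_A = 53.7/1.539 = 34.88 years.
B: γ = 4.36; τ_B = 53.7/4.360 = 12.32 years.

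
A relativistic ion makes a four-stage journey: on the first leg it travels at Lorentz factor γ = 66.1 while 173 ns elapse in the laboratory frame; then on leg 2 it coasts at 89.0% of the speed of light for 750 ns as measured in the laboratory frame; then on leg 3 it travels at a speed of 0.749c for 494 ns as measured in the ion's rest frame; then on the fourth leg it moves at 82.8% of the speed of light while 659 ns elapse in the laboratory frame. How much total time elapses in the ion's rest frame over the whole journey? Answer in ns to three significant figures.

τ = 1210 ns

Leg 1: γ = 66.1; τ_1 = 173/66.10 = 2.617 ns.
Leg 2: β = 0.890; γ = 1/√(1 − 0.890²) = 1/√0.2079 = 2.193; τ_2 = 750/2.193 = 342.0 ns.
Leg 3: 494 ns is already measured in the ion's rest frame.
Leg 4: β = 0.828; γ = 1/√(1 − 0.828²) = 1/√0.3144 = 1.783; τ_4 = 659/1.783 = 369.5 ns.
Total: 2.617 + 342.0 + 494.0 + 369.5 ns.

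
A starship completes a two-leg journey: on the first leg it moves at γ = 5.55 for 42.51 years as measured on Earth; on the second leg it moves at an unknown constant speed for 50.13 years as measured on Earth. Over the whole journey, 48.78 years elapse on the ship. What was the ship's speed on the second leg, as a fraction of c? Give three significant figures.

Leg 1: γ = 5.55; τ_1 = 42.51/5.550 = 7.659 years.
Leg 2: speed unknown; τ_2 = 50.13/γ_2.
Total proper time: 7.659 + τ_2 = 48.78, so τ_2 = 48.78 − 7.659 = 41.12 years.
γ_2 = 50.13/41.12 = 1.219; β = √(1 − 1/γ²) = √0.3271.

β = 0.572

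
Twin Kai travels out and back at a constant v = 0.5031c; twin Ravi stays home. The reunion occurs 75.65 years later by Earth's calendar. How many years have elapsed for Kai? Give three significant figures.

γ = 1/√(1 − 0.5031²) = 1/√0.7469 = 1.157
Kai's clock measures proper time along the trip: τ = Δt/γ = 75.65/1.157 years.

τ = 65.4 years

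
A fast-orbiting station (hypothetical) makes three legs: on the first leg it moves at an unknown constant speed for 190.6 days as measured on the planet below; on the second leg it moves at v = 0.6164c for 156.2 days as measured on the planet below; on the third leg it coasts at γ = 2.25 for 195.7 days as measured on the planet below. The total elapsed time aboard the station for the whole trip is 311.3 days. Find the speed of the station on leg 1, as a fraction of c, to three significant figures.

β = 0.847

Leg 1: speed unknown; τ_1 = 190.6/γ_1.
Leg 2: γ = 1/√(1 − 0.6164²) = 1/√0.6201 = 1.270; τ_2 = 156.2/1.270 = 123.0 days.
Leg 3: γ = 2.25; τ_3 = 195.7/2.250 = 86.98 days.
Total proper time: τ_1 + 123.0 + 86.98 = 311.3, so τ_1 = 311.3 − 210.0 = 101.3 days.
γ_1 = 190.6/101.3 = 1.881; β = √(1 − 1/γ²) = √0.7174.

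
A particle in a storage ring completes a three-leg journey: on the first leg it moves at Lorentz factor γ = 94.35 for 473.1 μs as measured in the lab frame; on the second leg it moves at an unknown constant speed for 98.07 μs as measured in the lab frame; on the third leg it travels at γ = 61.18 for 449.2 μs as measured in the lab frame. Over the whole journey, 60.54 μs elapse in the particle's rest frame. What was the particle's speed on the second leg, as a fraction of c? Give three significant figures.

β = 0.871

Leg 1: γ = 94.35; τ_1 = 473.1/94.35 = 5.014 μs.
Leg 2: speed unknown; τ_2 = 98.07/γ_2.
Leg 3: γ = 61.18; τ_3 = 449.2/61.18 = 7.342 μs.
Total proper time: 5.014 + τ_2 + 7.342 = 60.54, so τ_2 = 60.54 − 12.36 = 48.18 μs.
γ_2 = 98.07/48.18 = 2.035; β = √(1 − 1/γ²) = √0.7586.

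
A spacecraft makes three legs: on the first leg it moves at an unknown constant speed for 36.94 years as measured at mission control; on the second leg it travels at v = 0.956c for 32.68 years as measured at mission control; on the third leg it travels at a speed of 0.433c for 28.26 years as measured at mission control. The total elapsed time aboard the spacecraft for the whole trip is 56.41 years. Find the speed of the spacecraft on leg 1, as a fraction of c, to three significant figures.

Leg 1: speed unknown; τ_1 = 36.94/γ_1.
Leg 2: γ = 1/√(1 − 0.956²) = 1/√0.08606 = 3.409; τ_2 = 32.68/3.409 = 9.587 years.
Leg 3: γ = 1/√(1 − 0.433²) = 1/√0.8125 = 1.109; τ_3 = 28.26/1.109 = 25.47 years.
Total proper time: τ_1 + 9.587 + 25.47 = 56.41, so τ_1 = 56.41 − 35.06 = 21.35 years.
γ_1 = 36.94/21.35 = 1.730; β = √(1 − 1/γ²) = √0.6660.

β = 0.816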